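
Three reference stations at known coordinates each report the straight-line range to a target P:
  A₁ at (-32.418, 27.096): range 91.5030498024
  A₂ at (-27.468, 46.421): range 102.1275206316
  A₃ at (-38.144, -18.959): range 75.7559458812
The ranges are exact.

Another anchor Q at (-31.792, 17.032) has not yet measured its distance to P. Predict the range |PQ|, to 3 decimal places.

84.679

eq1: (x + 32.418)² + (y − 27.096)² = 91.5030498024²
eq2: (x + 27.468)² + (y − 46.421)² = 102.1275206316²
eq3: (x + 38.144)² + (y + 18.959)² = 75.7559458812²
eq2−eq1, eq2−eq3 (x²,y² cancel):
  -9.900·x − 38.650·y = 932.942022
  -21.352·x − 130.760·y = 3596.075286
det = -9.900·-130.760 − -38.650·-21.352 = 469.269200
x = (932.942022·-130.760 − -38.650·3596.075286) / 469.269200 = 36.219745
y = (-9.900·3596.075286 − 932.942022·-21.352) / 469.269200 = -33.415718
|P − Q| = √((36.219745 − -31.792)² + (-33.415718 − 17.032)²) = 84.679217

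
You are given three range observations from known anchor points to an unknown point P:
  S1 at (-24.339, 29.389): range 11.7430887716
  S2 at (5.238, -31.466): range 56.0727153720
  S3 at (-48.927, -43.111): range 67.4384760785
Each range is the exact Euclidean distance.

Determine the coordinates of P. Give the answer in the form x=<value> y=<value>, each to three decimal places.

x=-20.813 y=18.188

eq1: (x + 24.339)² + (y − 29.389)² = 11.7430887716²
eq2: (x − 5.238)² + (y + 31.466)² = 56.0727153720²
eq3: (x + 48.927)² + (y + 43.111)² = 67.4384760785²
eq3−eq1, eq3−eq2 (x²,y² cancel):
  49.176·x + 145.000·y = 1613.738514
  108.330·x + 23.290·y = -1831.065203
det = 49.176·23.290 − 145.000·108.330 = -14562.540960
x = (1613.738514·23.290 − 145.000·-1831.065203) / -14562.540960 = -20.812880
y = (49.176·-1831.065203 − 1613.738514·108.330) / -14562.540960 = 18.187812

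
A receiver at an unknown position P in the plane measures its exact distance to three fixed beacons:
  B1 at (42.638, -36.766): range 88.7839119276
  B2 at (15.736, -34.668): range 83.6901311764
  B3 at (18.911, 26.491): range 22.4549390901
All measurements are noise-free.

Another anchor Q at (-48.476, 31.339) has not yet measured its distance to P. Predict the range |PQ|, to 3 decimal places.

70.179

eq1: (x − 42.638)² + (y + 36.766)² = 88.7839119276²
eq2: (x − 15.736)² + (y + 34.668)² = 83.6901311764²
eq3: (x − 18.911)² + (y − 26.491)² = 22.4549390901²
eq2−eq3, eq2−eq1 (x²,y² cancel):
  6.350·x + 122.318·y = 6109.720849
  53.804·x − 4.196·y = 841.700919
det = 6.350·-4.196 − 122.318·53.804 = -6607.842272
x = (6109.720849·-4.196 − 122.318·841.700919) / -6607.842272 = 19.460447
y = (6.350·841.700919 − 6109.720849·53.804) / -6607.842272 = 48.939216
|P − Q| = √((19.460447 − -48.476)² + (48.939216 − 31.339)²) = 70.179259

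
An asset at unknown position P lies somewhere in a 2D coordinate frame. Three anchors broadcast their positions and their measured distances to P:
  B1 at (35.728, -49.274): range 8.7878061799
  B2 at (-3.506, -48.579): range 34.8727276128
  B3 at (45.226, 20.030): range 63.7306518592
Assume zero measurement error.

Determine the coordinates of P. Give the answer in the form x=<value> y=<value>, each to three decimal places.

eq1: (x − 35.728)² + (y + 49.274)² = 8.7878061799²
eq2: (x + 3.506)² + (y + 48.579)² = 34.8727276128²
eq3: (x − 45.226)² + (y − 20.030)² = 63.7306518592²
eq3−eq2, eq3−eq1 (x²,y² cancel):
  -97.464·x − 137.218·y = 2771.108156
  -18.996·x − 138.608·y = 5242.195533
det = -97.464·-138.608 − -137.218·-18.996 = 10902.696984
x = (2771.108156·-138.608 − -137.218·5242.195533) / 10902.696984 = 30.747055
y = (-97.464·5242.195533 − 2771.108156·-18.996) / 10902.696984 = -42.034129

x=30.747 y=-42.034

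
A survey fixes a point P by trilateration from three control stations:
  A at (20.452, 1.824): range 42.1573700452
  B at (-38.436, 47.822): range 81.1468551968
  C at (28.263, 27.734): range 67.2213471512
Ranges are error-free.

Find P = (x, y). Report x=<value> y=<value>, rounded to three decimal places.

x=-9.394 y=-27.950

eq1: (x − 20.452)² + (y − 1.824)² = 42.1573700452²
eq2: (x + 38.436)² + (y − 47.822)² = 81.1468551968²
eq3: (x − 28.263)² + (y − 27.734)² = 67.2213471512²
eq2−eq3, eq2−eq1 (x²,y² cancel):
  133.398·x − 40.176·y = -130.195259
  117.776·x − 91.996·y = 1464.909759
det = 133.398·-91.996 − -40.176·117.776 = -7540.313832
x = (-130.195259·-91.996 − -40.176·1464.909759) / -7540.313832 = -9.393728
y = (133.398·1464.909759 − -130.195259·117.776) / -7540.313832 = -27.949753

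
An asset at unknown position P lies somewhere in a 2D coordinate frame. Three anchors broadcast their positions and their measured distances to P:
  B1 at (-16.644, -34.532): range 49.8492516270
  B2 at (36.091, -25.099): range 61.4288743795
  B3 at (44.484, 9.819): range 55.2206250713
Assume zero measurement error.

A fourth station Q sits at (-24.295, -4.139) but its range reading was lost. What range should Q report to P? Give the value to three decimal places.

23.542

eq1: (x + 16.644)² + (y + 34.532)² = 49.8492516270²
eq2: (x − 36.091)² + (y + 25.099)² = 61.4288743795²
eq3: (x − 44.484)² + (y − 9.819)² = 55.2206250713²
eq1−eq3, eq1−eq2 (x²,y² cancel):
  122.256·x + 88.702·y = 41.387712
  105.470·x + 18.866·y = -825.520398
det = 122.256·18.866 − 88.702·105.470 = -7048.918244
x = (41.387712·18.866 − 88.702·-825.520398) / -7048.918244 = -10.498934
y = (122.256·-825.520398 − 41.387712·105.470) / -7048.918244 = 14.937041
|P − Q| = √((-10.498934 − -24.295)² + (14.937041 − -4.139)²) = 23.542022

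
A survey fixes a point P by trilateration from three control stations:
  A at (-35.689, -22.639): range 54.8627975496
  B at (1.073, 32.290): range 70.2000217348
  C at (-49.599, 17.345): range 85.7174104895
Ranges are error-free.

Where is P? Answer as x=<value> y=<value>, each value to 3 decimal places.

x=17.534 y=-35.953

eq1: (x + 35.689)² + (y + 22.639)² = 54.8627975496²
eq2: (x − 1.073)² + (y − 32.290)² = 70.2000217348²
eq3: (x + 49.599)² + (y − 17.345)² = 85.7174104895²
eq3−eq2, eq3−eq1 (x²,y² cancel):
  101.344·x + 29.890·y = 702.317012
  27.820·x − 79.968·y = 3362.867122
det = 101.344·-79.968 − 29.890·27.820 = -8935.816792
x = (702.317012·-79.968 − 29.890·3362.867122) / -8935.816792 = 17.533818
y = (101.344·3362.867122 − 702.317012·27.820) / -8935.816792 = -35.952835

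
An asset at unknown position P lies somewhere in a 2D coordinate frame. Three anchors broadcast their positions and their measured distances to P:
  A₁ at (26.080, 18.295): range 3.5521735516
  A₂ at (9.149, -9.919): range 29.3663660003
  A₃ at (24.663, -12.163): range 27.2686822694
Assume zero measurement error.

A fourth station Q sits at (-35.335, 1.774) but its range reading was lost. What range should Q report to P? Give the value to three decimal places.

eq1: (x − 26.080)² + (y − 18.295)² = 3.5521735516²
eq2: (x − 9.149)² + (y + 9.919)² = 29.3663660003²
eq3: (x − 24.663)² + (y + 12.163)² = 27.2686822694²
eq3−eq2, eq3−eq1 (x²,y² cancel):
  -31.028·x + 4.488·y = -692.913795
  2.834·x + 60.916·y = 989.634383
det = -31.028·60.916 − 4.488·2.834 = -1902.820640
x = (-692.913795·60.916 − 4.488·989.634383) / -1902.820640 = 24.516770
y = (-31.028·989.634383 − -692.913795·2.834) / -1902.820640 = 15.105290
|P − Q| = √((24.516770 − -35.335)² + (15.105290 − 1.774)²) = 61.318494

61.318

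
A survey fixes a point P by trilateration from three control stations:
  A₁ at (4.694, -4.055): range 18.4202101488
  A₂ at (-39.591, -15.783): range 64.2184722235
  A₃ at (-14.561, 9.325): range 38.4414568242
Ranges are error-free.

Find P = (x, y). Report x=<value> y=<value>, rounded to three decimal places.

eq1: (x − 4.694)² + (y + 4.055)² = 18.4202101488²
eq2: (x + 39.591)² + (y + 15.783)² = 64.2184722235²
eq3: (x + 14.561)² + (y − 9.325)² = 38.4414568242²
eq2−eq3, eq2−eq1 (x²,y² cancel):
  50.060·x + 50.216·y = 1128.694548
  88.570·x + 23.456·y = 2006.634324
det = 50.060·23.456 − 50.216·88.570 = -3273.423760
x = (1128.694548·23.456 − 50.216·2006.634324) / -3273.423760 = 22.695042
y = (50.060·2006.634324 − 1128.694548·88.570) / -3273.423760 = -0.147747

x=22.695 y=-0.148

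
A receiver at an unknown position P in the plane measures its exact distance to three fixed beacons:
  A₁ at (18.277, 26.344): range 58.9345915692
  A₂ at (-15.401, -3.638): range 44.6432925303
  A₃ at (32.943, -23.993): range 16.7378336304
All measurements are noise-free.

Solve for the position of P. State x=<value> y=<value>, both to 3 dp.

eq1: (x − 18.277)² + (y − 26.344)² = 58.9345915692²
eq2: (x + 15.401)² + (y + 3.638)² = 44.6432925303²
eq3: (x − 32.943)² + (y + 23.993)² = 16.7378336304²
eq1−eq3, eq1−eq2 (x²,y² cancel):
  29.332·x − 100.674·y = 3825.981242
  -67.356·x − 59.964·y = 702.633295
det = 29.332·-59.964 − -100.674·-67.356 = -8539.861992
x = (3825.981242·-59.964 − -100.674·702.633295) / -8539.861992 = 18.581592
y = (29.332·702.633295 − 3825.981242·-67.356) / -8539.861992 = -32.589804

x=18.582 y=-32.590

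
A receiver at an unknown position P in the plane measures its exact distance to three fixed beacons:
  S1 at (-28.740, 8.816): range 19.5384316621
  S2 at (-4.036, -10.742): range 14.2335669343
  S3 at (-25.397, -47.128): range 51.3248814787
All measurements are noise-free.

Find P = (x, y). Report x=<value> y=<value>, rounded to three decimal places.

eq1: (x + 28.740)² + (y − 8.816)² = 19.5384316621²
eq2: (x + 4.036)² + (y + 10.742)² = 14.2335669343²
eq3: (x + 25.397)² + (y + 47.128)² = 51.3248814787²
eq1−eq2, eq1−eq3 (x²,y² cancel):
  49.408·x − 39.116·y = -592.873712
  6.686·x − 111.888·y = -290.146610
det = 49.408·-111.888 − -39.116·6.686 = -5266.632728
x = (-592.873712·-111.888 − -39.116·-290.146610) / -5266.632728 = -10.440462
y = (49.408·-290.146610 − -592.873712·6.686) / -5266.632728 = 1.969306

x=-10.440 y=1.969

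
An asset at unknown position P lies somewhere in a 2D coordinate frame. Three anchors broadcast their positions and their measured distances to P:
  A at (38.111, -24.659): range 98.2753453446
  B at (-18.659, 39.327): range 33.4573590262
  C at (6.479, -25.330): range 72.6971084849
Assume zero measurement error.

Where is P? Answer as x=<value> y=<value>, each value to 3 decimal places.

x=-47.848 y=22.975

eq1: (x − 38.111)² + (y + 24.659)² = 98.2753453446²
eq2: (x + 18.659)² + (y − 39.327)² = 33.4573590262²
eq3: (x − 6.479)² + (y + 25.330)² = 72.6971084849²
eq3−eq2, eq3−eq1 (x²,y² cancel):
  -50.276·x + 129.314·y = 5376.659578
  63.264·x + 1.342·y = -2996.245660
det = -50.276·1.342 − 129.314·63.264 = -8248.391288
x = (5376.659578·1.342 − 129.314·-2996.245660) / -8248.391288 = -47.848359
y = (-50.276·-2996.245660 − 5376.659578·63.264) / -8248.391288 = 22.975358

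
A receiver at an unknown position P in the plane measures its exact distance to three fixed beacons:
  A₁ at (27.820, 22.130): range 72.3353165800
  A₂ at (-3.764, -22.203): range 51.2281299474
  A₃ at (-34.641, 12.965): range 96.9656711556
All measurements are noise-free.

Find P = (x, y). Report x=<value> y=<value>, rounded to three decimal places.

x=39.766 y=-49.212

eq1: (x − 27.820)² + (y − 22.130)² = 72.3353165800²
eq2: (x + 3.764)² + (y + 22.203)² = 51.2281299474²
eq3: (x + 34.641)² + (y − 12.965)² = 96.9656711556²
eq2−eq1, eq2−eq3 (x²,y² cancel):
  63.168·x + 88.666·y = -1851.528332
  -61.754·x + 70.336·y = -5917.070884
det = 63.168·70.336 − 88.666·-61.754 = 9918.464612
x = (-1851.528332·70.336 − 88.666·-5917.070884) / 9918.464612 = 39.765622
y = (63.168·-5917.070884 − -1851.528332·-61.754) / 9918.464612 = -49.212134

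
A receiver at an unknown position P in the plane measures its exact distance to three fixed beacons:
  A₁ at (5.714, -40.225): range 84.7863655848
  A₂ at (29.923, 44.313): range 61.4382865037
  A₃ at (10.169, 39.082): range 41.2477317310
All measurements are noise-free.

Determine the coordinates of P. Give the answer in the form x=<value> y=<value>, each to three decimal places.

x=-30.979 y=36.210

eq1: (x − 5.714)² + (y + 40.225)² = 84.7863655848²
eq2: (x − 29.923)² + (y − 44.313)² = 61.4382865037²
eq3: (x − 10.169)² + (y − 39.082)² = 41.2477317310²
eq2−eq3, eq2−eq1 (x²,y² cancel):
  -39.508·x − 10.462·y = 845.071063
  -48.418·x − 169.076·y = -4622.392218
det = -39.508·-169.076 − -10.462·-48.418 = 6173.305492
x = (845.071063·-169.076 − -10.462·-4622.392218) / 6173.305492 = -30.978655
y = (-39.508·-4622.392218 − 845.071063·-48.418) / 6173.305492 = 36.210442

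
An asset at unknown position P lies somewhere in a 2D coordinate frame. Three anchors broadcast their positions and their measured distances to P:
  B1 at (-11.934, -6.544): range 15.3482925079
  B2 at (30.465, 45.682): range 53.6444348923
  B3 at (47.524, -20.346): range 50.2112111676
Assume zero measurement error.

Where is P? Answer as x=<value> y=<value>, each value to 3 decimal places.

eq1: (x + 11.934)² + (y + 6.544)² = 15.3482925079²
eq2: (x − 30.465)² + (y − 45.682)² = 53.6444348923²
eq3: (x − 47.524)² + (y + 20.346)² = 50.2112111676²
eq2−eq3, eq2−eq1 (x²,y² cancel):
  34.118·x − 132.056·y = 14.088611
  -84.798·x − 104.452·y = -187.561745
det = 34.118·-104.452 − -132.056·-84.798 = -14761.778024
x = (14.088611·-104.452 − -132.056·-187.561745) / -14761.778024 = 1.777580
y = (34.118·-187.561745 − 14.088611·-84.798) / -14761.778024 = 0.352569

x=1.778 y=0.353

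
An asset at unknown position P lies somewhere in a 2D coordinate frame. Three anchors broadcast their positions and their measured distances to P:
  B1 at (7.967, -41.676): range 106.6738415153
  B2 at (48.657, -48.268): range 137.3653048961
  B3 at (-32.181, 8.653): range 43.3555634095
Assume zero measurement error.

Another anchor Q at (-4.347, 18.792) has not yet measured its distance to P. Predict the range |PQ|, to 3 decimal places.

eq1: (x − 7.967)² + (y + 41.676)² = 106.6738415153²
eq2: (x − 48.657)² + (y + 48.268)² = 137.3653048961²
eq3: (x + 32.181)² + (y − 8.653)² = 43.3555634095²
eq2−eq1, eq2−eq3 (x²,y² cancel):
  -81.380·x + 13.184·y = 4592.977118
  -161.676·x + 113.842·y = 13402.709808
det = -81.380·113.842 − 13.184·-161.676 = -7132.925576
x = (4592.977118·113.842 − 13.184·13402.709808) / -7132.925576 = -48.531612
y = (-81.380·13402.709808 − 4592.977118·-161.676) / -7132.925576 = 48.807232
|P − Q| = √((-48.531612 − -4.347)² + (48.807232 − 18.792)²) = 53.415298

53.415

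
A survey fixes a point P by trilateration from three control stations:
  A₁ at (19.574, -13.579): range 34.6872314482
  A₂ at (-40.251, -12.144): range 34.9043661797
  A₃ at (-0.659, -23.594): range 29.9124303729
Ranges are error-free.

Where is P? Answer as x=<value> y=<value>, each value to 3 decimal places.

eq1: (x − 19.574)² + (y + 13.579)² = 34.6872314482²
eq2: (x + 40.251)² + (y + 12.144)² = 34.9043661797²
eq3: (x + 0.659)² + (y + 23.594)² = 29.9124303729²
eq2−eq1, eq2−eq3 (x²,y² cancel):
  119.650·x − 2.870·y = -1184.978267
  79.184·x − 22.900·y = -886.947332
det = 119.650·-22.900 − -2.870·79.184 = -2512.726920
x = (-1184.978267·-22.900 − -2.870·-886.947332) / -2512.726920 = -9.786365
y = (119.650·-886.947332 − -1184.978267·79.184) / -2512.726920 = 4.891868

x=-9.786 y=4.892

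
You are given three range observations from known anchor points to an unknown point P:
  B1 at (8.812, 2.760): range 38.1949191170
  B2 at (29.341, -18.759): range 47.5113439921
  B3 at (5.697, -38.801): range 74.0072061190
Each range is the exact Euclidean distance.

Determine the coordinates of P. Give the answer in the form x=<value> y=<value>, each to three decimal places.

eq1: (x − 8.812)² + (y − 2.760)² = 38.1949191170²
eq2: (x − 29.341)² + (y + 18.759)² = 47.5113439921²
eq3: (x − 5.697)² + (y + 38.801)² = 74.0072061190²
eq1−eq2, eq1−eq3 (x²,y² cancel):
  41.058·x − 43.038·y = 329.049456
  -6.230·x − 83.122·y = -2565.510245
det = 41.058·-83.122 − -43.038·-6.230 = -3680.949816
x = (329.049456·-83.122 − -43.038·-2565.510245) / -3680.949816 = 37.426666
y = (41.058·-2565.510245 − 329.049456·-6.230) / -3680.949816 = 28.059264

x=37.427 y=28.059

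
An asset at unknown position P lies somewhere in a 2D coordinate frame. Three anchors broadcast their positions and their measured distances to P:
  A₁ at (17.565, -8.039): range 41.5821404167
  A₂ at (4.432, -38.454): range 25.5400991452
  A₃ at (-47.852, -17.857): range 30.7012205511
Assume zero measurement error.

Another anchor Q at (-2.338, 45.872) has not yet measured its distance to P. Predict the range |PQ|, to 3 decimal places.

75.745

eq1: (x − 17.565)² + (y + 8.039)² = 41.5821404167²
eq2: (x − 4.432)² + (y + 38.454)² = 25.5400991452²
eq3: (x + 47.852)² + (y + 17.857)² = 30.7012205511²
eq3−eq1, eq3−eq2 (x²,y² cancel):
  130.834·x + 19.636·y = -3022.041065
  104.568·x − 41.194·y = -820.065334
det = 130.834·-41.194 − 19.636·104.568 = -7442.873044
x = (-3022.041065·-41.194 − 19.636·-820.065334) / -7442.873044 = -18.889582
y = (130.834·-820.065334 − -3022.041065·104.568) / -7442.873044 = -28.042446
|P − Q| = √((-18.889582 − -2.338)² + (-28.042446 − 45.872)²) = 75.744968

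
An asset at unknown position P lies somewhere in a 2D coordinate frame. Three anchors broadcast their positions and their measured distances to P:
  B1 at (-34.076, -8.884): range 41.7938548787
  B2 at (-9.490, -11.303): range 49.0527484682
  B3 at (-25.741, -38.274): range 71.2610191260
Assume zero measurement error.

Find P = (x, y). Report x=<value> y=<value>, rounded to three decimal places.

eq1: (x + 34.076)² + (y + 8.884)² = 41.7938548787²
eq2: (x + 9.490)² + (y + 11.303)² = 49.0527484682²
eq3: (x + 25.741)² + (y + 38.274)² = 71.2610191260²
eq3−eq2, eq3−eq1 (x²,y² cancel):
  32.502·x + 53.942·y = 762.280467
  -16.670·x + 58.780·y = 2444.007616
det = 32.502·58.780 − 53.942·-16.670 = 2809.680700
x = (762.280467·58.780 − 53.942·2444.007616) / 2809.680700 = -30.974272
y = (32.502·2444.007616 − 762.280467·-16.670) / 2809.680700 = 32.794599

x=-30.974 y=32.795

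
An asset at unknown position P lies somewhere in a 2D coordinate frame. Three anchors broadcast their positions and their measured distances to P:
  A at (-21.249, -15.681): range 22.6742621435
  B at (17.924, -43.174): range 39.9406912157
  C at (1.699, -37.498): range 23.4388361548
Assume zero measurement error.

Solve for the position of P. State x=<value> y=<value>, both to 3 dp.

x=-21.724 y=-38.350

eq1: (x + 21.249)² + (y + 15.681)² = 22.6742621435²
eq2: (x − 17.924)² + (y + 43.174)² = 39.9406912157²
eq3: (x − 1.699)² + (y + 37.498)² = 23.4388361548²
eq2−eq3, eq2−eq1 (x²,y² cancel):
  -32.450·x + 11.352·y = 269.602328
  -78.346·x + 54.986·y = -406.713639
det = -32.450·54.986 − 11.352·-78.346 = -894.911908
x = (269.602328·54.986 − 11.352·-406.713639) / -894.911908 = -21.724336
y = (-32.450·-406.713639 − 269.602328·-78.346) / -894.911908 = -38.350279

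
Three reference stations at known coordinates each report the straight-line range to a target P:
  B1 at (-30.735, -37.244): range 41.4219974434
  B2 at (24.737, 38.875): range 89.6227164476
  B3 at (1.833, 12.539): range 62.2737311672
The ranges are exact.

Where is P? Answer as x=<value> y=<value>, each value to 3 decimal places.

eq1: (x + 30.735)² + (y + 37.244)² = 41.4219974434²
eq2: (x − 24.737)² + (y − 38.875)² = 89.6227164476²
eq3: (x − 1.833)² + (y − 12.539)² = 62.2737311672²
eq2−eq3, eq2−eq1 (x²,y² cancel):
  -45.808·x − 52.672·y = 2191.615326
  -110.944·x − 152.238·y = 6525.020398
det = -45.808·-152.238 − -52.672·-110.944 = 1130.075936
x = (2191.615326·-152.238 − -52.672·6525.020398) / 1130.075936 = 8.883244
y = (-45.808·6525.020398 − 2191.615326·-110.944) / 1130.075936 = -49.334352

x=8.883 y=-49.334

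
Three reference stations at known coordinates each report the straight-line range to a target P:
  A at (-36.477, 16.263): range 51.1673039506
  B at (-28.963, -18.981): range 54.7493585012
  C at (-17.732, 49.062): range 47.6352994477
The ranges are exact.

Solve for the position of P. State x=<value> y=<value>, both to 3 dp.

x=14.645 y=14.122

eq1: (x + 36.477)² + (y − 16.263)² = 51.1673039506²
eq2: (x + 28.963)² + (y + 18.981)² = 54.7493585012²
eq3: (x + 17.732)² + (y − 49.062)² = 47.6352994477²
eq2−eq3, eq2−eq1 (x²,y² cancel):
  22.462·x + 136.086·y = 2250.740441
  -15.028·x + 70.488·y = 775.322231
det = 22.462·70.488 − 136.086·-15.028 = 3628.401864
x = (2250.740441·70.488 − 136.086·775.322231) / 3628.401864 = 14.645481
y = (22.462·775.322231 − 2250.740441·-15.028) / 3628.401864 = 14.121759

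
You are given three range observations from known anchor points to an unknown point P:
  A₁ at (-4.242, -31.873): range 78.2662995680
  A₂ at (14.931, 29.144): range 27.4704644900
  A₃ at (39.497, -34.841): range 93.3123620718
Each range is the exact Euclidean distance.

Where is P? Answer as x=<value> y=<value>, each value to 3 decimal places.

eq1: (x + 4.242)² + (y + 31.873)² = 78.2662995680²
eq2: (x − 14.931)² + (y − 29.144)² = 27.4704644900²
eq3: (x − 39.497)² + (y + 34.841)² = 93.3123620718²
eq2−eq1, eq2−eq3 (x²,y² cancel):
  -38.346·x − 122.034·y = -5409.412033
  49.132·x − 127.970·y = -6250.969703
det = -38.346·-127.970 − -122.034·49.132 = 10902.912108
x = (-5409.412033·-127.970 − -122.034·-6250.969703) / 10902.912108 = -6.474268
y = (-38.346·-6250.969703 − -5409.412033·49.132) / 10902.912108 = 46.361459

x=-6.474 y=46.361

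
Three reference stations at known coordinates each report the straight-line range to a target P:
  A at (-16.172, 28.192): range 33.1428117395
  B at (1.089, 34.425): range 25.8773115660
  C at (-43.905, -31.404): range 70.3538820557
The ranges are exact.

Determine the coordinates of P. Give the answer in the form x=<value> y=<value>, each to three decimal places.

x=12.195 y=11.052

eq1: (x + 16.172)² + (y − 28.192)² = 33.1428117395²
eq2: (x − 1.089)² + (y − 34.425)² = 25.8773115660²
eq3: (x + 43.905)² + (y + 31.404)² = 70.3538820557²
eq1−eq3, eq1−eq2 (x²,y² cancel):
  -55.466·x − 119.192·y = -1993.684957
  34.522·x + 12.466·y = 558.754814
det = -55.466·12.466 − -119.192·34.522 = 3423.307068
x = (-1993.684957·12.466 − -119.192·558.754814) / 3423.307068 = 12.194590
y = (-55.466·558.754814 − -1993.684957·34.522) / 3423.307068 = 11.051915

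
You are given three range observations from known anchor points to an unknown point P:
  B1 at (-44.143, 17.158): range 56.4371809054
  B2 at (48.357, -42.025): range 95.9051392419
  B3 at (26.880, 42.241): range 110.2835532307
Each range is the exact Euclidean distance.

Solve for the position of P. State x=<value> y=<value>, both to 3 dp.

eq1: (x + 44.143)² + (y − 17.158)² = 56.4371809054²
eq2: (x − 48.357)² + (y + 42.025)² = 95.9051392419²
eq3: (x − 26.880)² + (y − 42.241)² = 110.2835532307²
eq1−eq3, eq1−eq2 (x²,y² cancel):
  142.046·x + 50.166·y = -8713.471657
  185.000·x − 118.366·y = -4151.141683
det = 142.046·-118.366 − 50.166·185.000 = -26094.126836
x = (-8713.471657·-118.366 − 50.166·-4151.141683) / -26094.126836 = -47.505899
y = (142.046·-4151.141683 − -8713.471657·185.000) / -26094.126836 = -39.178900

x=-47.506 y=-39.179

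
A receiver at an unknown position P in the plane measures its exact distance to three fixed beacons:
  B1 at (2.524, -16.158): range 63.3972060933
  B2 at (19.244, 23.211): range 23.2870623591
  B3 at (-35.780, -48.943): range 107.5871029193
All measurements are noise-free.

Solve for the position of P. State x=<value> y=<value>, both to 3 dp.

x=14.722 y=46.055

eq1: (x − 2.524)² + (y + 16.158)² = 63.3972060933²
eq2: (x − 19.244)² + (y − 23.211)² = 23.2870623591²
eq3: (x + 35.780)² + (y + 48.943)² = 107.5871029193²
eq2−eq1, eq2−eq3 (x²,y² cancel):
  -33.440·x − 78.738·y = -4118.548984
  -110.048·x − 144.308·y = -8266.153849
det = -33.440·-144.308 − -78.738·-110.048 = -3839.299904
x = (-4118.548984·-144.308 − -78.738·-8266.153849) / -3839.299904 = 14.721657
y = (-33.440·-8266.153849 − -4118.548984·-110.048) / -3839.299904 = 46.054723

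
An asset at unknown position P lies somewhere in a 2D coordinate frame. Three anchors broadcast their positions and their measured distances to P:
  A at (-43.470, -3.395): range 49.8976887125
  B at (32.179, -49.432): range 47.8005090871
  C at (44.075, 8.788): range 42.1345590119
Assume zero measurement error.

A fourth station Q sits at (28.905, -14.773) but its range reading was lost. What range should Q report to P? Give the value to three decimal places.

eq1: (x + 43.470)² + (y + 3.395)² = 49.8976887125²
eq2: (x − 32.179)² + (y + 49.432)² = 47.8005090871²
eq3: (x − 44.075)² + (y − 8.788)² = 42.1345590119²
eq3−eq1, eq3−eq2 (x²,y² cancel):
  -175.090·x − 24.366·y = -833.125920
  -23.792·x − 116.440·y = 949.608490
det = -175.090·-116.440 − -24.366·-23.792 = 19807.763728
x = (-833.125920·-116.440 − -24.366·949.608490) / 19807.763728 = 6.065669
y = (-175.090·949.608490 − -833.125920·-23.792) / 19807.763728 = -9.394735
|P − Q| = √((6.065669 − 28.905)² + (-9.394735 − -14.773)²) = 23.464031

23.464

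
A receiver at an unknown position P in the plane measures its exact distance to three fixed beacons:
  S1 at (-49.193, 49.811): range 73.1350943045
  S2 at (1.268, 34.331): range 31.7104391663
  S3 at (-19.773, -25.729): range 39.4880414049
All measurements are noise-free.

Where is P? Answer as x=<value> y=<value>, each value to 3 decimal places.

eq1: (x + 49.193)² + (y − 49.811)² = 73.1350943045²
eq2: (x − 1.268)² + (y − 34.331)² = 31.7104391663²
eq3: (x + 19.773)² + (y + 25.729)² = 39.4880414049²
eq2−eq3, eq2−eq1 (x²,y² cancel):
  -42.082·x − 120.120·y = -681.025877
  -100.922·x + 30.960·y = -622.328482
det = -42.082·30.960 − -120.120·-100.922 = -13425.609360
x = (-681.025877·30.960 − -120.120·-622.328482) / -13425.609360 = 7.138496
y = (-42.082·-622.328482 − -681.025877·-100.922) / -13425.609360 = 3.168695

x=7.138 y=3.169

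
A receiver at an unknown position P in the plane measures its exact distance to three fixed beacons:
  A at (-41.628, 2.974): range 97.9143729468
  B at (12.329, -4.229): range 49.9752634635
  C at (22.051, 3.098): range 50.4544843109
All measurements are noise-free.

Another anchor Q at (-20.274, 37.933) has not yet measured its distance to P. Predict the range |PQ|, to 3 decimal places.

103.209

eq1: (x + 41.628)² + (y − 2.974)² = 97.9143729468²
eq2: (x − 12.329)² + (y + 4.229)² = 49.9752634635²
eq3: (x − 22.051)² + (y − 3.098)² = 50.4544843109²
eq1−eq2, eq1−eq3 (x²,y² cancel):
  107.914·x − 14.406·y = 5517.851093
  127.358·x + 0.248·y = 5795.678587
det = 107.914·0.248 − -14.406·127.358 = 1861.482020
x = (5517.851093·0.248 − -14.406·5795.678587) / 1861.482020 = 45.587855
y = (107.914·5795.678587 − 5517.851093·127.358) / 1861.482020 = -41.530146
|P − Q| = √((45.587855 − -20.274)² + (-41.530146 − 37.933)²) = 103.209377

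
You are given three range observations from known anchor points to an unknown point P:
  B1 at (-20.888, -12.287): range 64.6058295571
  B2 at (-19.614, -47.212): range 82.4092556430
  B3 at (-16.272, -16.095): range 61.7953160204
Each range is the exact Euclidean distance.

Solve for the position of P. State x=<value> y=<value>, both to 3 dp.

eq1: (x + 20.888)² + (y + 12.287)² = 64.6058295571²
eq2: (x + 19.614)² + (y + 47.212)² = 82.4092556430²
eq3: (x + 16.272)² + (y + 16.095)² = 61.7953160204²
eq2−eq1, eq2−eq3 (x²,y² cancel):
  -2.548·x + 69.850·y = 590.969176
  6.684·x + 62.234·y = 882.769403
det = -2.548·62.234 − 69.850·6.684 = -625.449632
x = (590.969176·62.234 − 69.850·882.769403) / -625.449632 = 39.784286
y = (-2.548·882.769403 − 590.969176·6.684) / -625.449632 = 9.911804

x=39.784 y=9.912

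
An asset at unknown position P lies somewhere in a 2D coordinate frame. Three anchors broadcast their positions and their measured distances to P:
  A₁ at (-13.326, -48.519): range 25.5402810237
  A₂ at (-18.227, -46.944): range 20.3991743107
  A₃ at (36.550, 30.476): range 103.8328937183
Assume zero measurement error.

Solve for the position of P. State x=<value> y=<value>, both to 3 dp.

x=-37.974 y=-41.825

eq1: (x + 13.326)² + (y + 48.519)² = 25.5402810237²
eq2: (x + 18.227)² + (y + 46.944)² = 20.3991743107²
eq3: (x − 36.550)² + (y − 30.476)² = 103.8328937183²
eq2−eq3, eq2−eq1 (x²,y² cancel):
  109.554·x + 154.840·y = -10636.417094
  9.802·x − 3.150·y = -240.466670
det = 109.554·-3.150 − 154.840·9.802 = -1862.836780
x = (-10636.417094·-3.150 − 154.840·-240.466670) / -1862.836780 = -37.973575
y = (109.554·-240.466670 − -10636.417094·9.802) / -1862.836780 = -41.825497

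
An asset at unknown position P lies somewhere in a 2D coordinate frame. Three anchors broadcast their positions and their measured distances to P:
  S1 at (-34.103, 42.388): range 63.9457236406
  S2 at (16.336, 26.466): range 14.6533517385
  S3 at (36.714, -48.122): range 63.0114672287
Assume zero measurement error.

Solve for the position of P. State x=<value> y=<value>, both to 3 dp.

x=22.869 y=13.350

eq1: (x + 34.103)² + (y − 42.388)² = 63.9457236406²
eq2: (x − 16.336)² + (y − 26.466)² = 14.6533517385²
eq3: (x − 36.714)² + (y + 48.122)² = 63.0114672287²
eq1−eq2, eq1−eq3 (x²,y² cancel):
  100.878·x − 31.844·y = 1881.891754
  141.634·x − 181.020·y = 822.498097
det = 100.878·-181.020 − -31.844·141.634 = -13750.742464
x = (1881.891754·-181.020 − -31.844·822.498097) / -13750.742464 = 22.869195
y = (100.878·822.498097 − 1881.891754·141.634) / -13750.742464 = 13.349671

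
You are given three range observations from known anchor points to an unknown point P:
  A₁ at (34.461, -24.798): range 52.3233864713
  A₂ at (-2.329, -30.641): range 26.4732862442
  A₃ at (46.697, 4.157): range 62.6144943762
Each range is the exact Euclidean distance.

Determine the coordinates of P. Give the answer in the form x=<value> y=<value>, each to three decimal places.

eq1: (x − 34.461)² + (y + 24.798)² = 52.3233864713²
eq2: (x + 2.329)² + (y + 30.641)² = 26.4732862442²
eq3: (x − 46.697)² + (y − 4.157)² = 62.6144943762²
eq2−eq3, eq2−eq1 (x²,y² cancel):
  98.052·x + 69.596·y = -1966.144685
  73.580·x + 11.686·y = -1178.695684
det = 98.052·11.686 − 69.596·73.580 = -3975.038008
x = (-1966.144685·11.686 − 69.596·-1178.695684) / -3975.038008 = -14.856748
y = (98.052·-1178.695684 − -1966.144685·73.580) / -3975.038008 = -7.319542

x=-14.857 y=-7.320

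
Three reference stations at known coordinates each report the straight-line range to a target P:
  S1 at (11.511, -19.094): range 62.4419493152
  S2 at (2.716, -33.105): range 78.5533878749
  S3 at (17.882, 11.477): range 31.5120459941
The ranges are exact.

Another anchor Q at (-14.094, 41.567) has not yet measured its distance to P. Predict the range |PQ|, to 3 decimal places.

eq1: (x − 11.511)² + (y + 19.094)² = 62.4419493152²
eq2: (x − 2.716)² + (y + 33.105)² = 78.5533878749²
eq3: (x − 17.882)² + (y − 11.477)² = 31.5120459941²
eq2−eq3, eq2−eq1 (x²,y² cancel):
  30.332·x + 89.164·y = 4525.795476
  17.590·x + 28.022·y = 1665.403988
det = 30.332·28.022 − 89.164·17.590 = -718.431456
x = (4525.795476·28.022 − 89.164·1665.403988) / -718.431456 = 30.166052
y = (30.332·1665.403988 − 4525.795476·17.590) / -718.431456 = 40.496151
|P − Q| = √((30.166052 − -14.094)² + (40.496151 − 41.567)²) = 44.273004

44.273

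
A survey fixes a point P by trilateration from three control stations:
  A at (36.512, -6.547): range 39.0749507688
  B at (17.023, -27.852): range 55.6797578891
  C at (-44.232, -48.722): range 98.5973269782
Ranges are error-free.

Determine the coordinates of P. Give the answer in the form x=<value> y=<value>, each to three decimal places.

eq1: (x − 36.512)² + (y + 6.547)² = 39.0749507688²
eq2: (x − 17.023)² + (y + 27.852)² = 55.6797578891²
eq3: (x + 44.232)² + (y + 48.722)² = 98.5973269782²
eq3−eq1, eq3−eq2 (x²,y² cancel):
  161.488·x + 84.350·y = 5240.267355
  122.510·x + 41.740·y = 3356.410774
det = 161.488·41.740 − 84.350·122.510 = -3593.209380
x = (5240.267355·41.740 − 84.350·3356.410774) / -3593.209380 = 17.918380
y = (161.488·3356.410774 − 5240.267355·122.510) / -3593.209380 = 27.820558

x=17.918 y=27.821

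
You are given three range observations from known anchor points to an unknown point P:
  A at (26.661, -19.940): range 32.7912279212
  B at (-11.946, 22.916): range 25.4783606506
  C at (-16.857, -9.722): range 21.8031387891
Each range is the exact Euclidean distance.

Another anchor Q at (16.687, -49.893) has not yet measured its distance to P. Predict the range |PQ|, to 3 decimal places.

eq1: (x − 26.661)² + (y + 19.940)² = 32.7912279212²
eq2: (x + 11.946)² + (y − 22.916)² = 25.4783606506²
eq3: (x + 16.857)² + (y + 9.722)² = 21.8031387891²
eq1−eq2, eq1−eq3 (x²,y² cancel):
  -77.214·x + 85.712·y = -14.444782
  -87.036·x + 20.436·y = -129.849020
det = -77.214·20.436 − 85.712·-87.036 = 5882.084328
x = (-14.444782·20.436 − 85.712·-129.849020) / 5882.084328 = 1.841936
y = (-77.214·-129.849020 − -14.444782·-87.036) / 5882.084328 = 1.490789
|P − Q| = √((1.841936 − 16.687)² + (1.490789 − -49.893)²) = 53.485229

53.485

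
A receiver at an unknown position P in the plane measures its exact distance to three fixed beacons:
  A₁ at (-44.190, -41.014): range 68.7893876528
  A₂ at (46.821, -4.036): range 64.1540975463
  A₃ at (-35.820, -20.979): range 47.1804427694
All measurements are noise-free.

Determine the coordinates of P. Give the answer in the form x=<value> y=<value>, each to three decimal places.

eq1: (x + 44.190)² + (y + 41.014)² = 68.7893876528²
eq2: (x − 46.821)² + (y + 4.036)² = 64.1540975463²
eq3: (x + 35.820)² + (y + 20.979)² = 47.1804427694²
eq1−eq3, eq1−eq2 (x²,y² cancel):
  16.740·x + 40.070·y = 594.272219
  182.022·x + 73.956·y = -810.177337
det = 16.740·73.956 − 40.070·182.022 = -6055.598100
x = (594.272219·73.956 − 40.070·-810.177337) / -6055.598100 = -12.618704
y = (16.740·-810.177337 − 594.272219·182.022) / -6055.598100 = 20.102554

x=-12.619 y=20.103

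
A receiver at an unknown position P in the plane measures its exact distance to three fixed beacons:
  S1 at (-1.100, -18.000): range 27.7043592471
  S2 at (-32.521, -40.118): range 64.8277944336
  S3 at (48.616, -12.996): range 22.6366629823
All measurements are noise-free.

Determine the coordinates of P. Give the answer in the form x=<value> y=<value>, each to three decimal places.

eq1: (x + 1.100)² + (y + 18.000)² = 27.7043592471²
eq2: (x + 32.521)² + (y + 40.118)² = 64.8277944336²
eq3: (x − 48.616)² + (y + 12.996)² = 22.6366629823²
eq2−eq1, eq2−eq3 (x²,y² cancel):
  62.842·x + 44.236·y = 1093.252045
  162.274·x + 54.244·y = 3555.566527
det = 62.842·54.244 − 44.236·162.274 = -3769.551216
x = (1093.252045·54.244 − 44.236·3555.566527) / -3769.551216 = 25.992929
y = (62.842·3555.566527 − 1093.252045·162.274) / -3769.551216 = -12.211674

x=25.993 y=-12.212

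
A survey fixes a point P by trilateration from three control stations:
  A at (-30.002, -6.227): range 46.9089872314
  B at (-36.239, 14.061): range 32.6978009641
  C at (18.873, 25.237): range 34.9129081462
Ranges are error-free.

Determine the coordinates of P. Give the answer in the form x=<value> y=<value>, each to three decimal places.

eq1: (x + 30.002)² + (y + 6.227)² = 46.9089872314²
eq2: (x + 36.239)² + (y − 14.061)² = 32.6978009641²
eq3: (x − 18.873)² + (y − 25.237)² = 34.9129081462²
eq2−eq1, eq2−eq3 (x²,y² cancel):
  12.474·x − 40.576·y = -1703.388204
  110.224·x + 22.352·y = -667.645511
det = 12.474·22.352 − -40.576·110.224 = 4751.267872
x = (-1703.388204·22.352 − -40.576·-667.645511) / 4751.267872 = -13.715185
y = (12.474·-667.645511 − -1703.388204·110.224) / 4751.267872 = 37.763826

x=-13.715 y=37.764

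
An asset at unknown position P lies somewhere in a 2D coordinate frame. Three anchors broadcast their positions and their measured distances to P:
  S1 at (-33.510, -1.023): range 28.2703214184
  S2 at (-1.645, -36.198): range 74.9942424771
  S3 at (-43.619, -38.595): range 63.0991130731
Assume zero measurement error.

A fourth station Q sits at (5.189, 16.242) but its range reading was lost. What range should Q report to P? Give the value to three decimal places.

eq1: (x + 33.510)² + (y + 1.023)² = 28.2703214184²
eq2: (x + 1.645)² + (y + 36.198)² = 74.9942424771²
eq3: (x + 43.619)² + (y + 38.595)² = 63.0991130731²
eq2−eq3, eq2−eq1 (x²,y² cancel):
  -83.948·x − 4.794·y = 3721.828291
  -63.730·x + 70.350·y = 4635.890732
det = -83.948·70.350 − -4.794·-63.730 = -6211.263420
x = (3721.828291·70.350 − -4.794·4635.890732) / -6211.263420 = -45.732255
y = (-83.948·4635.890732 − 3721.828291·-63.730) / -6211.263420 = 24.468716
|P − Q| = √((-45.732255 − 5.189)² + (24.468716 − 16.242)²) = 51.581518

51.582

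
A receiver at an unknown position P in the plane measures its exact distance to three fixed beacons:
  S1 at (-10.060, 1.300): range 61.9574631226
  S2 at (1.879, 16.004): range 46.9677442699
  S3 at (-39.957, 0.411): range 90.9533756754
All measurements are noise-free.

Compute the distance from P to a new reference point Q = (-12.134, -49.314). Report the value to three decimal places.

eq1: (x + 10.060)² + (y − 1.300)² = 61.9574631226²
eq2: (x − 1.879)² + (y − 16.004)² = 46.9677442699²
eq3: (x + 39.957)² + (y − 0.411)² = 90.9533756754²
eq1−eq3, eq1−eq2 (x²,y² cancel):
  -59.794·x − 1.778·y = -2939.952140
  23.878·x + 29.408·y = 1789.523292
det = -59.794·29.408 − -1.778·23.878 = -1715.966868
x = (-2939.952140·29.408 − -1.778·1789.523292) / -1715.966868 = 48.530273
y = (-59.794·1789.523292 − -2939.952140·23.878) / -1715.966868 = 21.447138
|P − Q| = √((48.530273 − -12.134)² + (21.447138 − -49.314)²) = 93.205647

93.206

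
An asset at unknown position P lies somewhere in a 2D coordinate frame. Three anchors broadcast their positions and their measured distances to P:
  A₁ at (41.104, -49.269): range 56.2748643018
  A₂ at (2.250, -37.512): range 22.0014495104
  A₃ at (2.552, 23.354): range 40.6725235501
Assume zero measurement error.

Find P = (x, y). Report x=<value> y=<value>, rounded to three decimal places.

eq1: (x − 41.104)² + (y + 49.269)² = 56.2748643018²
eq2: (x − 2.250)² + (y + 37.512)² = 22.0014495104²
eq3: (x − 2.552)² + (y − 23.354)² = 40.6725235501²
eq3−eq2, eq3−eq1 (x²,y² cancel):
  -0.604·x − 121.732·y = 2030.481015
  77.104·x − 145.246·y = 2052.444977
det = -0.604·-145.246 − -121.732·77.104 = 9473.752712
x = (2030.481015·-145.246 − -121.732·2052.444977) / 9473.752712 = -4.757461
y = (-0.604·2052.444977 − 2030.481015·77.104) / 9473.752712 = -16.656323

x=-4.757 y=-16.656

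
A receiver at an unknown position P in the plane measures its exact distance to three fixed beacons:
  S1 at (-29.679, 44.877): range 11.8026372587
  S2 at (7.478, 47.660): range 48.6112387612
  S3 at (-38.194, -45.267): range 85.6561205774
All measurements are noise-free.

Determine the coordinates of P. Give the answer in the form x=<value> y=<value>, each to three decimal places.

eq1: (x + 29.679)² + (y − 44.877)² = 11.8026372587²
eq2: (x − 7.478)² + (y − 47.660)² = 48.6112387612²
eq3: (x + 38.194)² + (y + 45.267)² = 85.6561205774²
eq3−eq2, eq3−eq1 (x²,y² cancel):
  91.344·x + 185.854·y = 3793.431617
  17.030·x + 180.288·y = 6584.573991
det = 91.344·180.288 − 185.854·17.030 = 13303.133452
x = (3793.431617·180.288 − 185.854·6584.573991) / 13303.133452 = -40.581358
y = (91.344·6584.573991 − 3793.431617·17.030) / 13303.133452 = 40.355845

x=-40.581 y=40.356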